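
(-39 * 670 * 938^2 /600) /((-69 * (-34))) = -191586031/11730 = -16332.99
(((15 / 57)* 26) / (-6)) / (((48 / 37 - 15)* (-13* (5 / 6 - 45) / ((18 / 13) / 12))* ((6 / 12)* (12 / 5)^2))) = 925/159291288 = 0.00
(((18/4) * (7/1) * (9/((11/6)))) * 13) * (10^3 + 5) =22223565/11 = 2020324.09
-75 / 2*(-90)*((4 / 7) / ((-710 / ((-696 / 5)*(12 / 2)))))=1127520/497 = 2268.65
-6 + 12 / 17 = -90/17 = -5.29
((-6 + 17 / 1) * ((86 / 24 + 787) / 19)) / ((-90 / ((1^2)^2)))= -104357/20520 = -5.09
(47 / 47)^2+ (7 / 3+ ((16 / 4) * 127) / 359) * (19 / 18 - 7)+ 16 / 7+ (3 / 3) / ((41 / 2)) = -105419831/5563782 = -18.95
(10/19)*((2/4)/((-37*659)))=-5/463277 = 0.00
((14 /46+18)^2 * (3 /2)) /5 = 531723/5290 = 100.51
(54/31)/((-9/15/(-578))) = 52020/31 = 1678.06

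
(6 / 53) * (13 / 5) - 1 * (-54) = 14388/265 = 54.29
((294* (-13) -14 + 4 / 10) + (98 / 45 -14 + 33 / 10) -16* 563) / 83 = -1156691/7470 = -154.84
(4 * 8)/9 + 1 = 4.56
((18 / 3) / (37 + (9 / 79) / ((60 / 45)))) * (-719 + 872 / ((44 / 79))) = 17657448/128909 = 136.98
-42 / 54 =-7/9 = -0.78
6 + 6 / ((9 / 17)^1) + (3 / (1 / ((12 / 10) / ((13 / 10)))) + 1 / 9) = 2365/117 = 20.21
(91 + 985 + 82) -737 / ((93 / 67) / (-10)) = 601484/93 = 6467.57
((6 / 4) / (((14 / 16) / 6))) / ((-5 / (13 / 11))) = -936/385 = -2.43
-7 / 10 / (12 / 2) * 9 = -21/20 = -1.05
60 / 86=30/43 = 0.70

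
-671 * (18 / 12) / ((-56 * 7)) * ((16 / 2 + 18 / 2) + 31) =123.24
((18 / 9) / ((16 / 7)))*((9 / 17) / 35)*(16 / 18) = 1/85 = 0.01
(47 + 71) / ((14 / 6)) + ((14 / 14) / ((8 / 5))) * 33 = 3987/56 = 71.20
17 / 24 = 0.71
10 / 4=2.50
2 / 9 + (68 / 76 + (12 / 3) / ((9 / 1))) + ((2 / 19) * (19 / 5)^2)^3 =4518329/890625 = 5.07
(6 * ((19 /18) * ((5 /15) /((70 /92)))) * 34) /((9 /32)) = 950912/2835 = 335.42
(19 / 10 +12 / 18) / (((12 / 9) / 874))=33649/20 = 1682.45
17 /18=0.94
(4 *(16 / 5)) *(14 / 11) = 16.29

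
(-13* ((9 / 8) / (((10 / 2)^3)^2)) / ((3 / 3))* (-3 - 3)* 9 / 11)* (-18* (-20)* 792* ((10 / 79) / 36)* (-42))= -9552816/49375 = -193.47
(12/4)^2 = 9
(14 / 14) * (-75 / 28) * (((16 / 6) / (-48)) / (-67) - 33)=994925/11256 = 88.39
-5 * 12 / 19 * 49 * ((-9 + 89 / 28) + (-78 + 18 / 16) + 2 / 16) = 242760/19 = 12776.84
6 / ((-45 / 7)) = -14/15 = -0.93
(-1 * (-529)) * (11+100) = 58719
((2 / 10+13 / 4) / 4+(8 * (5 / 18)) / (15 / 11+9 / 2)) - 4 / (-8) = 161749/92880 = 1.74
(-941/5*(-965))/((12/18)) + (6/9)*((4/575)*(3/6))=939847283/3450 = 272419.50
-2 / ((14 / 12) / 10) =-120/7 = -17.14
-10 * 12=-120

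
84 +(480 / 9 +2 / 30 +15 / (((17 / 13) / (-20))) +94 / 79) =-609869/6715 = -90.82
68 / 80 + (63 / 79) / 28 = 347/395 = 0.88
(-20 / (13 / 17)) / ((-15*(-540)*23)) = -17/121095 = 0.00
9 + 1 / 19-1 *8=20/19 = 1.05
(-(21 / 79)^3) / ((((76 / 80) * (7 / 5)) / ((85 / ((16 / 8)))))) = -5622750/9367741 = -0.60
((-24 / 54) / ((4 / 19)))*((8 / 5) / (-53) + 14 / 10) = -2299/795 = -2.89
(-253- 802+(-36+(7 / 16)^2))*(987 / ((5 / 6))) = -1291953.70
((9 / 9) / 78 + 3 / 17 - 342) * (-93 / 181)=175.63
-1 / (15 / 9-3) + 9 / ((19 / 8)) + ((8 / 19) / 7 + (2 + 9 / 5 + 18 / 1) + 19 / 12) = 55826/1995 = 27.98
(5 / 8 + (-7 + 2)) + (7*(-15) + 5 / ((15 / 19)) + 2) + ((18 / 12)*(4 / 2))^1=-2353/24 = -98.04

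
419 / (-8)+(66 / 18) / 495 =-56557/1080 = -52.37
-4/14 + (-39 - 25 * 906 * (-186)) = 29490025/7 = 4212860.71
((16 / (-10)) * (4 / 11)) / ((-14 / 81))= 1296/385 = 3.37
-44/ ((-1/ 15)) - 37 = 623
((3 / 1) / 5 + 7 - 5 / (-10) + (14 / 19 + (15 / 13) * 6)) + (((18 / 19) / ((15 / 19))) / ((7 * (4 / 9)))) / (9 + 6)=682334/43225 = 15.79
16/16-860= -859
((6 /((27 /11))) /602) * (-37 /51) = -407/138159 = 0.00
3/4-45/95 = 21/76 = 0.28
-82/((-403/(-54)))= -10.99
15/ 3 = 5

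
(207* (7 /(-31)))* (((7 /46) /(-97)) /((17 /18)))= 3969/51119 = 0.08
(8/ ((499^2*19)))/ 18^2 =2/383212539 = 0.00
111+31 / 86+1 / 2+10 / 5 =4896/43 = 113.86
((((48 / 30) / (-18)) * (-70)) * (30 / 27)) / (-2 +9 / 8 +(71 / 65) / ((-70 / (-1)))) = -10192000/1266921 = -8.04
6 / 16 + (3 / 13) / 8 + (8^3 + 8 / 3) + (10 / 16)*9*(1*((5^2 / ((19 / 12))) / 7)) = 10949933/20748 = 527.76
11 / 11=1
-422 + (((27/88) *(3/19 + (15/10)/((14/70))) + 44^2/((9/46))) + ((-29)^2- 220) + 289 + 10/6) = 312610985/30096 = 10387.13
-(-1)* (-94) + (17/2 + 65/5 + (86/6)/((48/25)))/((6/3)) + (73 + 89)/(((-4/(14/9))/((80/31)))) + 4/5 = -10771543/44640 = -241.30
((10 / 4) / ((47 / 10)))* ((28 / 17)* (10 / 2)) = 3500/799 = 4.38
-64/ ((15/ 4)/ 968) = -247808/15 = -16520.53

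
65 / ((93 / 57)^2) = 23465/961 = 24.42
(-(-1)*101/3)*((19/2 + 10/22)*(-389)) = -2868097/22 = -130368.05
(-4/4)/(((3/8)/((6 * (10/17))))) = -160/17 = -9.41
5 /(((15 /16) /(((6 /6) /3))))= 16/9 = 1.78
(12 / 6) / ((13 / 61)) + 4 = 174/13 = 13.38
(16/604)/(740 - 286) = 2/34277 = 0.00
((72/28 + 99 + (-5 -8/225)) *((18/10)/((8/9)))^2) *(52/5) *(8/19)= 720460494/415625 = 1733.44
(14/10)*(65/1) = 91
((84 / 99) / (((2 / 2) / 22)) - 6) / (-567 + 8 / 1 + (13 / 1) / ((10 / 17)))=-380/16107 = -0.02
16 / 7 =2.29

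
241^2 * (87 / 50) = 5053047/50 = 101060.94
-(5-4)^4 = -1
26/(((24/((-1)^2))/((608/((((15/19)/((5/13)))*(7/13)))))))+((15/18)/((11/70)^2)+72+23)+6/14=5527526/7623 = 725.11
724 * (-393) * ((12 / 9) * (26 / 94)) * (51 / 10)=-125763144/235 = -535162.31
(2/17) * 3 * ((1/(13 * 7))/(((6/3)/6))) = 18/1547 = 0.01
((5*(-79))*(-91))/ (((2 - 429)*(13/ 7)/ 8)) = -22120/61 = -362.62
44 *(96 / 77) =54.86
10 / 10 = 1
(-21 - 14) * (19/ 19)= -35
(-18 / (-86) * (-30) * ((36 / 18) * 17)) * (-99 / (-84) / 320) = -15147/19264 = -0.79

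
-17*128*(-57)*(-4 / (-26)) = 248064/13 = 19081.85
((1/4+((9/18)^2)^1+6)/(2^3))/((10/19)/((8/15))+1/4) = 247/376 = 0.66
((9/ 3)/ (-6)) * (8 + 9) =-17/2 = -8.50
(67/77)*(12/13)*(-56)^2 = 360192/143 = 2518.83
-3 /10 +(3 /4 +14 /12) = 97/60 = 1.62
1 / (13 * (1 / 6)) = 6/13 = 0.46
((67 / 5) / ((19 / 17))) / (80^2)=1139/608000 = 0.00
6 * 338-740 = 1288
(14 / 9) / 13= 0.12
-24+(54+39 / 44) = 1359/44 = 30.89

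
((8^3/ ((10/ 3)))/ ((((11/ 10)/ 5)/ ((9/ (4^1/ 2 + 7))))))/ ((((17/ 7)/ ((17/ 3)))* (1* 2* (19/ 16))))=143360/209 = 685.93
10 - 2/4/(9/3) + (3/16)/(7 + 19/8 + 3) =325/33 = 9.85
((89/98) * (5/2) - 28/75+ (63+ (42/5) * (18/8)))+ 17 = 1481717/14700 = 100.80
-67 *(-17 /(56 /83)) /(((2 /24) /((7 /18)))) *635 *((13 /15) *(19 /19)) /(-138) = -156080587/4968 = -31417.19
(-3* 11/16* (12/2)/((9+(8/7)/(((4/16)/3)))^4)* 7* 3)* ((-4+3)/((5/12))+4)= -184877/118357215 = 0.00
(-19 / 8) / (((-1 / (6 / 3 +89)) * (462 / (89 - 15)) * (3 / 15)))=45695/264 = 173.09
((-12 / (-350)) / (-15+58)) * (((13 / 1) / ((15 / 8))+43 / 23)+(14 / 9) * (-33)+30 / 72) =-58117/1730750 = -0.03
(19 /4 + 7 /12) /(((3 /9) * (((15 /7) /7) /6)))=1568/5 = 313.60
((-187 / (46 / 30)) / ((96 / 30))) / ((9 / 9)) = -14025/368 = -38.11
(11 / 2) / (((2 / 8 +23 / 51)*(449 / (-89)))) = -9078/5837 = -1.56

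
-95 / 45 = -19/9 = -2.11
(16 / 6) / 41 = 8/123 = 0.07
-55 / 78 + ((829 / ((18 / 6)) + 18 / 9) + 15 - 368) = -5879/78 = -75.37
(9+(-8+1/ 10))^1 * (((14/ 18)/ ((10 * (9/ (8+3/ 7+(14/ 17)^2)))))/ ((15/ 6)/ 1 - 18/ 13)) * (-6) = -292721/628575 = -0.47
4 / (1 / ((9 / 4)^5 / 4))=57.67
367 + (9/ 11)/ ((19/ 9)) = 76784/209 = 367.39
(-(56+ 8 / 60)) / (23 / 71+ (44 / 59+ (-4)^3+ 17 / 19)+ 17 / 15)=67015622/72709033 = 0.92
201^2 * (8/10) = 161604/5 = 32320.80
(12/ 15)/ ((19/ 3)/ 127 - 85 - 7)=-1524/175165 = -0.01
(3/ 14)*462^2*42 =1920996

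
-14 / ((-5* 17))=14/85 = 0.16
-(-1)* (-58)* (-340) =19720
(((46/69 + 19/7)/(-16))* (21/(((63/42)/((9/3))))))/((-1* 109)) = 71/872 = 0.08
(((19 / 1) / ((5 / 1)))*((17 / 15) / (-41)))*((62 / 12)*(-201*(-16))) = -5366968/3075 = -1745.36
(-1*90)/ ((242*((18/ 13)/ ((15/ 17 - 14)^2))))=-3232385/69938 = -46.22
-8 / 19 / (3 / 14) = -112/57 = -1.96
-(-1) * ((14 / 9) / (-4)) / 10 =-7/180 = -0.04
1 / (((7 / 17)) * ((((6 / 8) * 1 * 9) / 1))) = 68/189 = 0.36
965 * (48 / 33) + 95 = 16485/11 = 1498.64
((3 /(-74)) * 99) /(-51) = 99/1258 = 0.08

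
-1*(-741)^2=-549081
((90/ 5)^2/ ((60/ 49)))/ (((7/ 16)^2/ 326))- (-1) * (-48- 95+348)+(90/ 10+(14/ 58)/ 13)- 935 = 848139574/1885 = 449941.42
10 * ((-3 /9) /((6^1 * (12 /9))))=-0.42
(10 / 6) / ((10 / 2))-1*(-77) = 232/3 = 77.33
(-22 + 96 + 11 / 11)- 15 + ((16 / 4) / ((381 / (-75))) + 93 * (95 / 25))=262009/635 = 412.61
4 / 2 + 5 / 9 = 23/9 = 2.56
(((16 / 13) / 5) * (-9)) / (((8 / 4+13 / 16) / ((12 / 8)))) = -384/325 = -1.18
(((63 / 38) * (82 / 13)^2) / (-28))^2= 228886641/41242084 = 5.55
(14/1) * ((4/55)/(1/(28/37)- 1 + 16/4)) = 1568/6655 = 0.24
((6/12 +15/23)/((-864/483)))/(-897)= 371/516672 = 0.00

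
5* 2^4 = 80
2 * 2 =4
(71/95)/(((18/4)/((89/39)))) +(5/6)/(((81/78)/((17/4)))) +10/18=1738631/400140 = 4.35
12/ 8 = 1.50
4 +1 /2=9/2 = 4.50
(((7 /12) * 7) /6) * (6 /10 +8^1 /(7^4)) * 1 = 7243/17640 = 0.41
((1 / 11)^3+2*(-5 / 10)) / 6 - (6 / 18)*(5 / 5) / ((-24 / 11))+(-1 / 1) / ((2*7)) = -57149/670824 = -0.09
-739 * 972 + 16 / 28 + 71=-5027655/7 = -718236.43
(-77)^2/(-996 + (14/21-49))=-17787/3133 = -5.68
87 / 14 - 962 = -13381/14 = -955.79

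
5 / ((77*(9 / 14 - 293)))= -10/45023 = 0.00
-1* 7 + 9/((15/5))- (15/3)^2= -29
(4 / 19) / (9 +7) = 1/76 = 0.01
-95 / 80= -19/16 = -1.19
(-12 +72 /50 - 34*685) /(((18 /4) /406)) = -473001368/225 = -2102228.30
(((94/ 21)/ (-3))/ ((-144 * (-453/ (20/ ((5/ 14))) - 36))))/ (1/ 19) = -893/199989 = 0.00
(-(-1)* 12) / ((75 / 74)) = 296/25 = 11.84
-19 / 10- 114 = -1159/10 = -115.90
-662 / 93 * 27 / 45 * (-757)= 501134/155 = 3233.12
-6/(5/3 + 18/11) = -198/109 = -1.82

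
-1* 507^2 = -257049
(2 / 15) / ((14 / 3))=1/35 = 0.03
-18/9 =-2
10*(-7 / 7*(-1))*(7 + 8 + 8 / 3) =530/3 = 176.67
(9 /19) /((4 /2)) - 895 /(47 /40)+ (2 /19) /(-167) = -227116347/298262 = -761.47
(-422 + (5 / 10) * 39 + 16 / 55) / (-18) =44243/1980 = 22.34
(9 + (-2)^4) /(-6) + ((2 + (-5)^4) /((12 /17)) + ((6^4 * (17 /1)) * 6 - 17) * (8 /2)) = 6355009/12 = 529584.08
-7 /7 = -1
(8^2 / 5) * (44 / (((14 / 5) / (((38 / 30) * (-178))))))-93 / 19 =-90485029/1995 = -45355.90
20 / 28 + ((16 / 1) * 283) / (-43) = -31481/301 = -104.59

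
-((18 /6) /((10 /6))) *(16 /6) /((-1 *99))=8/165 = 0.05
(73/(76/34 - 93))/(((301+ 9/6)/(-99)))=22338/84865 = 0.26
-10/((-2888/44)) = 55/361 = 0.15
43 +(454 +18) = 515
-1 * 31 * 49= -1519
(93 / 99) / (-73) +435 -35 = 963569/2409 = 399.99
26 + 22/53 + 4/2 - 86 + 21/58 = -175903/3074 = -57.22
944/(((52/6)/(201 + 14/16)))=285855/13 = 21988.85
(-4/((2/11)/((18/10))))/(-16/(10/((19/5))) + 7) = -990/23 = -43.04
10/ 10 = 1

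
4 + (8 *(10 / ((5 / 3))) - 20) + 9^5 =59081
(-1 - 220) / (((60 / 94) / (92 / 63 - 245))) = 159367741/1890 = 84321.56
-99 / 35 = -2.83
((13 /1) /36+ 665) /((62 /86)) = 1029979/1116 = 922.92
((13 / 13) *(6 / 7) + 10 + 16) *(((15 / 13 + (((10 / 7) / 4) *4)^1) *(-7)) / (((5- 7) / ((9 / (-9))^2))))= 22090/91 = 242.75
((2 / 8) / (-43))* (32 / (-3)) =8/129 = 0.06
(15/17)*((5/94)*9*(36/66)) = 2025/8789 = 0.23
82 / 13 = 6.31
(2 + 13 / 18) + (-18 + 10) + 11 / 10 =-4.18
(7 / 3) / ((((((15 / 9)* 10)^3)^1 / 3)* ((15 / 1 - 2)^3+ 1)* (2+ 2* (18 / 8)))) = 27/255125000 = 0.00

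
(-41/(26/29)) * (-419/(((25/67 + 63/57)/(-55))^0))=498191/26 = 19161.19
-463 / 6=-77.17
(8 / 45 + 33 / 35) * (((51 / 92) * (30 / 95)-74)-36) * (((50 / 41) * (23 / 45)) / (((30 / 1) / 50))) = -169417055/1325079 = -127.85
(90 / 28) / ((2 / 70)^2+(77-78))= -875/272 = -3.22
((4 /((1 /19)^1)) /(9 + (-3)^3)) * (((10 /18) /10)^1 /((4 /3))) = -19/108 = -0.18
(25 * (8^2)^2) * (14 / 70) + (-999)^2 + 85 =1018566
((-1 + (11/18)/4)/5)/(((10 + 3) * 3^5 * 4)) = -61/4548960 = 0.00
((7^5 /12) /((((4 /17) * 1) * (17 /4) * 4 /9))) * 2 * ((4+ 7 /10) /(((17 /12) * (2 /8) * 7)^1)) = 11948.51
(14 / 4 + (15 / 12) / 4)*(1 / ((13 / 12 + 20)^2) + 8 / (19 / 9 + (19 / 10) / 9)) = 15983586/1216171 = 13.14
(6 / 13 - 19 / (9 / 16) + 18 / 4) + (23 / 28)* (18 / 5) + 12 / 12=-101798/4095 = -24.86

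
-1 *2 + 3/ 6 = -3/2 = -1.50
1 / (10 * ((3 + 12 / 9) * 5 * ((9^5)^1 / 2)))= 1/6396975 = 0.00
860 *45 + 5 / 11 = 425705/11 = 38700.45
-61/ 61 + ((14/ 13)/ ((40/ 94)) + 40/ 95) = 4821/2470 = 1.95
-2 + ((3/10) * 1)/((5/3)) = -91/50 = -1.82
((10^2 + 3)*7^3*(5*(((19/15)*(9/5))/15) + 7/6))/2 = 34033.60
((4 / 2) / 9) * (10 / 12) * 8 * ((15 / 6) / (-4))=-25/27 = -0.93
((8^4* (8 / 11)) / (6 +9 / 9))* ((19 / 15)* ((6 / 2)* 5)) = 622592/77 = 8085.61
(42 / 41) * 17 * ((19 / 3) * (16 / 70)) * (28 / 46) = 72352/4715 = 15.35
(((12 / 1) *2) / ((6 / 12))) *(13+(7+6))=1248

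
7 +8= 15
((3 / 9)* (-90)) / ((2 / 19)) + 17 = -268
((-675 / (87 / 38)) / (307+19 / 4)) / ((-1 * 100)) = 342/36163 = 0.01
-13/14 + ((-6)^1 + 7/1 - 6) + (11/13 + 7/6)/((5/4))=-11789/2730 = -4.32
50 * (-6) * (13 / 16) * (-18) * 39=342225/2 = 171112.50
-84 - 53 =-137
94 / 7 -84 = -494/7 = -70.57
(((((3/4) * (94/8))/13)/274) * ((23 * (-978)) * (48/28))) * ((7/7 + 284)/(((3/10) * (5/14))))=-451960695/1781 = -253767.94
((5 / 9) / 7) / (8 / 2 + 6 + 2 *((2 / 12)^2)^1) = 10/1267 = 0.01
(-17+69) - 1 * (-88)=140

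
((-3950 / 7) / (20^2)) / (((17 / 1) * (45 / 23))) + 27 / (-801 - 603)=-34331/556920 = -0.06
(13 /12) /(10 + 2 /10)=65/612 = 0.11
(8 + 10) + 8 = 26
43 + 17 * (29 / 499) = 21950/499 = 43.99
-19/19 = -1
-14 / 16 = -7/8 = -0.88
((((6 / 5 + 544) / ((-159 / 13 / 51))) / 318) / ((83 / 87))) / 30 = -8735467/34972050 = -0.25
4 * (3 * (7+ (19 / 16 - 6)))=26.25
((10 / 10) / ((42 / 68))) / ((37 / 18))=204/259 = 0.79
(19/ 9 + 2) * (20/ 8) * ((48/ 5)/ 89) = 296/267 = 1.11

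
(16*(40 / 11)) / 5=11.64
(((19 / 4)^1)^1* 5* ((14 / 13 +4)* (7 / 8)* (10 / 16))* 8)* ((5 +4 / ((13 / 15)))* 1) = 13715625/2704 = 5072.35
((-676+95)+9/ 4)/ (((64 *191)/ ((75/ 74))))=-173625/3618304 = -0.05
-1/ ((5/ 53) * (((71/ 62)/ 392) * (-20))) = 322028/1775 = 181.42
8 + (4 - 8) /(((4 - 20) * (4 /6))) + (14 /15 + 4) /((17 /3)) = 9.25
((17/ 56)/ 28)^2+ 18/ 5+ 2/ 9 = 422896333/110638080 = 3.82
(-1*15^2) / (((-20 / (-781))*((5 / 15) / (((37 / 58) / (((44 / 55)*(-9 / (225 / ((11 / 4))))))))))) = 44330625/232 = 191080.28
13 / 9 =1.44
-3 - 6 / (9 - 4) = -21/5 = -4.20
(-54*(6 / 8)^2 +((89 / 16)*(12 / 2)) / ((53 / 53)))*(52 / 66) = 26/11 = 2.36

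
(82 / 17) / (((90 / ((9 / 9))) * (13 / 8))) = 328/9945 = 0.03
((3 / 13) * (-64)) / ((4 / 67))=-3216/13 = -247.38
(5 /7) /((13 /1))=5/91 = 0.05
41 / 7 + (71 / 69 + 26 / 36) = 7.61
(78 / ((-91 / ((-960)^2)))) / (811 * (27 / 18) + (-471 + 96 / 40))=-2048000/1939 = -1056.21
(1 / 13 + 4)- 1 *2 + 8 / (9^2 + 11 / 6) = 14043/6461 = 2.17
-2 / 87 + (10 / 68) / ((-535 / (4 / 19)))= -69296/3006807 = -0.02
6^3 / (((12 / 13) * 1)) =234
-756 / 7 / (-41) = 108/41 = 2.63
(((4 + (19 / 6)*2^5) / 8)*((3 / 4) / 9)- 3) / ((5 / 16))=-274/45 = -6.09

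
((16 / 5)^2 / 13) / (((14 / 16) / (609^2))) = 108509184/325 = 333874.41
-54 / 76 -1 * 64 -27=-3485/38 = -91.71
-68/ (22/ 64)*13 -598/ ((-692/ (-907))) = -12770771/3806 = -3355.43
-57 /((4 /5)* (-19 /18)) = 135/2 = 67.50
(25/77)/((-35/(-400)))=2000/539 = 3.71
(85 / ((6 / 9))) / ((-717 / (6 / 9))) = -85/717 = -0.12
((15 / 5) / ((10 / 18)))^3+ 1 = 19808/125 = 158.46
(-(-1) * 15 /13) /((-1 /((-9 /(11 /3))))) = 405/143 = 2.83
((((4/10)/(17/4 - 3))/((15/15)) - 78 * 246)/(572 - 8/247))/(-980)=29620981/865315500 = 0.03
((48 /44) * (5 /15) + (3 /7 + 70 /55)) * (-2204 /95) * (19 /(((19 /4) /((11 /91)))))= -73776/3185 = -23.16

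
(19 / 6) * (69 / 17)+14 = 913/34 = 26.85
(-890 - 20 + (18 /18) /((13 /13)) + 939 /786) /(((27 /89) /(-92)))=973737430/3537 = 275300.38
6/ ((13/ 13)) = 6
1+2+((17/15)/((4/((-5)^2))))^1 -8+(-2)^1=1/12 = 0.08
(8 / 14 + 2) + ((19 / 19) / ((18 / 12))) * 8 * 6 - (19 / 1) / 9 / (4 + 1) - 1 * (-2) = 11387/315 = 36.15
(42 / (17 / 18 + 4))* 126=95256/89 = 1070.29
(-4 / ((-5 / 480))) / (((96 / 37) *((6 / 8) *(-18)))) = -296/27 = -10.96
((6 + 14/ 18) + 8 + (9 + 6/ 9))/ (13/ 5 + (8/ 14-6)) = -700/81 = -8.64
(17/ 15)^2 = 289/225 = 1.28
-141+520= 379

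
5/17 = 0.29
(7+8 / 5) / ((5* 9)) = 43/225 = 0.19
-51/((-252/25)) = 425/84 = 5.06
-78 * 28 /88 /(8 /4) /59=-273/1298 = -0.21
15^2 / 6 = 75/2 = 37.50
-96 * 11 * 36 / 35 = -38016/35 = -1086.17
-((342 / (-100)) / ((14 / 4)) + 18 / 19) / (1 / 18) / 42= 297/23275 = 0.01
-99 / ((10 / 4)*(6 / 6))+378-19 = 1597/5 = 319.40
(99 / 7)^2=9801/49 = 200.02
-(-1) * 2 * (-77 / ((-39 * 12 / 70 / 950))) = 2560250/117 = 21882.48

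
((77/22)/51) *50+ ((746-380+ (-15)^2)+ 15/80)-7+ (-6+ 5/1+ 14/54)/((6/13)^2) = 38609417/66096 = 584.14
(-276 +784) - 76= 432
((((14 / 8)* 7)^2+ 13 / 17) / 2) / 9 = 13675/1632 = 8.38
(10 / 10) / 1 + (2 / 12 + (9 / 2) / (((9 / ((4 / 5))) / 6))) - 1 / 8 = 413/120 = 3.44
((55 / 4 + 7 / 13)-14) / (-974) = -15/50648 = 0.00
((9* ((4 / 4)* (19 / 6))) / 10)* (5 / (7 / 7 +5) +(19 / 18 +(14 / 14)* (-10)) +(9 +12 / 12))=323/60 = 5.38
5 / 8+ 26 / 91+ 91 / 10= 2803/280 = 10.01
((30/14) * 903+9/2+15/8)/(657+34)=15531/5528 = 2.81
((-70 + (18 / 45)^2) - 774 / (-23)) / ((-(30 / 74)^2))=3165128/14375 = 220.18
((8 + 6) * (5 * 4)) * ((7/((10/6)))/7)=168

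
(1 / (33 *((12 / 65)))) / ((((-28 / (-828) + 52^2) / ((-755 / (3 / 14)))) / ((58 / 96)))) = -45826235/354648096 = -0.13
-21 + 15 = -6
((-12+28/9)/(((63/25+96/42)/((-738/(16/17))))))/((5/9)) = 2195550/841 = 2610.64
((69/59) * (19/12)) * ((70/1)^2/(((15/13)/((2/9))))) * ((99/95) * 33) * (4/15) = 14182168/885 = 16025.05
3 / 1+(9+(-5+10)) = 17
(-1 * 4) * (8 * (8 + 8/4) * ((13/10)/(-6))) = 208/3 = 69.33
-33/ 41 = -0.80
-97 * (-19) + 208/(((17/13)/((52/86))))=1417537/731 = 1939.18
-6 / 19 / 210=-1/665 = 0.00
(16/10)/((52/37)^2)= 1369/1690 = 0.81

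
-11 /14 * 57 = -627/14 = -44.79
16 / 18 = 8/9 = 0.89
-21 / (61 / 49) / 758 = -1029/46238 = -0.02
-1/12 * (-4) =1/3 = 0.33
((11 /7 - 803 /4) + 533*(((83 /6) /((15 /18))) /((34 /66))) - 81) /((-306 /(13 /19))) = -58081127/1537480 = -37.78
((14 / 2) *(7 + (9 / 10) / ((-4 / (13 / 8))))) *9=133749/320 = 417.97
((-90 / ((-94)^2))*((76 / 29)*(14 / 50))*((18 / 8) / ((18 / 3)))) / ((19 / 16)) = -756/320305 = 0.00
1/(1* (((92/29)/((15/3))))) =145/92 = 1.58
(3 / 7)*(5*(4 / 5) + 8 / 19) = 36/19 = 1.89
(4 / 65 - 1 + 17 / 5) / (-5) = -32/65 = -0.49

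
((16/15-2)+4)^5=205962976/759375 = 271.23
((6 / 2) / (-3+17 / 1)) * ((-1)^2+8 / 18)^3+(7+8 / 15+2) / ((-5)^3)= 1210963/2126250 = 0.57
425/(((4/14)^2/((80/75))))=5553.33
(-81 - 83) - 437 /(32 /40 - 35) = -1361/9 = -151.22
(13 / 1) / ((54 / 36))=26/3 = 8.67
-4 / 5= -0.80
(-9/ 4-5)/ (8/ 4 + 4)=-29/24 = -1.21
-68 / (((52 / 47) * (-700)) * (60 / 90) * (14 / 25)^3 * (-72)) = -499375/47943168 = -0.01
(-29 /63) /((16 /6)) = -29/168 = -0.17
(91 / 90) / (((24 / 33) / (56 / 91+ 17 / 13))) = 385/144 = 2.67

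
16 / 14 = 8/7 = 1.14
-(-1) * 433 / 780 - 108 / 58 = -29563/22620 = -1.31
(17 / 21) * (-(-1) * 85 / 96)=1445/2016 = 0.72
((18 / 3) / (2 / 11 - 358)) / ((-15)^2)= -11/147600 = 0.00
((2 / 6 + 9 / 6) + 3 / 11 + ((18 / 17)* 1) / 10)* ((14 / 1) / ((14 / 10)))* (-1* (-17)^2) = -210953/33 = -6392.52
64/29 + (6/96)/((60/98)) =2.31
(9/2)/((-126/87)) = -87/28 = -3.11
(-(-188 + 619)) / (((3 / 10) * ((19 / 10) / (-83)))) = 3577300/57 = 62759.65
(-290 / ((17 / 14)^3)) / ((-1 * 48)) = 49735/14739 = 3.37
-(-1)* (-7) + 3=-4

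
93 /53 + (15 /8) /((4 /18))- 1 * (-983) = 842227/848 = 993.19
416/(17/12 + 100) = 4992/1217 = 4.10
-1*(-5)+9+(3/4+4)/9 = 523/36 = 14.53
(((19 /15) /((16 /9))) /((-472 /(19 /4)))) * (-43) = 46569/151040 = 0.31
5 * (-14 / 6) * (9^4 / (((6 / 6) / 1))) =-76545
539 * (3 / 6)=539/2 = 269.50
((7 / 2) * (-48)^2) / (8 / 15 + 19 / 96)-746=133662/13 = 10281.69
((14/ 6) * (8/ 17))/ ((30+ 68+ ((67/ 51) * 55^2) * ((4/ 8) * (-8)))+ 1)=-8/115093 = 0.00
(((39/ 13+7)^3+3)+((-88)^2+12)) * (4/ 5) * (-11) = -77079.20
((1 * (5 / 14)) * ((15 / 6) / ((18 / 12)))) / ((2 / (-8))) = -2.38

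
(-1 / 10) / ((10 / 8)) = -2/25 = -0.08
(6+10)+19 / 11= 195/11 = 17.73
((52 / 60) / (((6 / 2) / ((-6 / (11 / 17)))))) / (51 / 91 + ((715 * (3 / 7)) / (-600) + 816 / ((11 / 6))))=-321776/53470293 = -0.01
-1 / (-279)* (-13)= -13/279 = -0.05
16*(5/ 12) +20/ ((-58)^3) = 6.67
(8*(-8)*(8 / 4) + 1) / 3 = -127/3 = -42.33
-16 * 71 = -1136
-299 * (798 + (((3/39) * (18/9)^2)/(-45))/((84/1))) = -225478867/945 = -238601.98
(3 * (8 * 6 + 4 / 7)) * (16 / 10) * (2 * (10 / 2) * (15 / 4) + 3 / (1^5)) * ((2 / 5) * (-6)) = -793152/35 = -22661.49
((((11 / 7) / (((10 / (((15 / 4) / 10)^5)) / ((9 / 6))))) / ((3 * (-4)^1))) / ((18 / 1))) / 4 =-297/146800640 = 0.00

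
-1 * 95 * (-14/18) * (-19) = -12635/9 = -1403.89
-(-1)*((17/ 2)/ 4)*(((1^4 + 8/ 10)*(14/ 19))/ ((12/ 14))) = 2499/760 = 3.29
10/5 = 2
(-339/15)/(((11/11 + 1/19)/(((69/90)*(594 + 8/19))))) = -14676553/1500 = -9784.37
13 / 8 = 1.62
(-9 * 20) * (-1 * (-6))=-1080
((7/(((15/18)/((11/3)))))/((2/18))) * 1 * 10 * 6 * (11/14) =13068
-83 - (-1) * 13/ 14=-1149/14 = -82.07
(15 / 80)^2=9/256 = 0.04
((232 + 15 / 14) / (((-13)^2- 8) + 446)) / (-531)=-3263/4512438 = 0.00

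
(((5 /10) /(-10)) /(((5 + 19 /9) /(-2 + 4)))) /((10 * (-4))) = 9/25600 = 0.00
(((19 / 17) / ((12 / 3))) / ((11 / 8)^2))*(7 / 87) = 2128/178959 = 0.01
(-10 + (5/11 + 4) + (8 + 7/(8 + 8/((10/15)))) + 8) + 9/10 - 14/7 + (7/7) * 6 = 691/44 = 15.70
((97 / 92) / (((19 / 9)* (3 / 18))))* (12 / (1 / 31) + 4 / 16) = 1115.47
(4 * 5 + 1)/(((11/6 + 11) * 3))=6/11 = 0.55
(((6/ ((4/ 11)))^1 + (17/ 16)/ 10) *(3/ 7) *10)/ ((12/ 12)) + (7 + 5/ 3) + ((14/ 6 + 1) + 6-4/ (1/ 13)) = 37.17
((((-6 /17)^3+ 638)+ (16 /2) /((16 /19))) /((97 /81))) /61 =515314143/58140442 = 8.86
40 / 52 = 10/13 = 0.77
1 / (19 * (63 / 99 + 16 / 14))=77/2603 = 0.03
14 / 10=7/5 = 1.40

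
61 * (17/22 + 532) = 32499.14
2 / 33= 0.06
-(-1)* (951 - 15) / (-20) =-234/5 = -46.80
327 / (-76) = -327/76 = -4.30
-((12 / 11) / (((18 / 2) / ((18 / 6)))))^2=-16/121 = -0.13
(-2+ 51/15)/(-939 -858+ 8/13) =-91/116765 = 0.00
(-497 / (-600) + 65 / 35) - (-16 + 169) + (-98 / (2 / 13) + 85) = -2949721/4200 = -702.31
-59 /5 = -11.80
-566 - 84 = -650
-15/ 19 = -0.79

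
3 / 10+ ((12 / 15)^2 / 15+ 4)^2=4680887/281250 = 16.64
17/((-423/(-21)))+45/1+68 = 16052/141 = 113.84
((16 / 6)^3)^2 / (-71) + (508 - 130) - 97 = 14282135/51759 = 275.94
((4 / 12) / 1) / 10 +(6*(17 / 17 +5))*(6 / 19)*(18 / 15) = 1559/114 = 13.68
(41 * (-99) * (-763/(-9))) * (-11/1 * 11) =41637673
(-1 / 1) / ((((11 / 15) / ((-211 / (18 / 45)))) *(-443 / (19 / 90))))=-20045/58476 = -0.34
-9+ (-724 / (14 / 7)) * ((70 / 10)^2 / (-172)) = 8095/86 = 94.13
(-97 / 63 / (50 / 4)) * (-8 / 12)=388/4725 = 0.08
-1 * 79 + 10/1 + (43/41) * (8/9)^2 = -226397/3321 = -68.17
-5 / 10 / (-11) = 1/22 = 0.05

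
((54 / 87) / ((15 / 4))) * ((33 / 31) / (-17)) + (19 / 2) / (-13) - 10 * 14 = -279623077/1986790 = -140.74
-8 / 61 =-0.13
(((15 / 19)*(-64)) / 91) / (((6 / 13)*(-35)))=32/931 = 0.03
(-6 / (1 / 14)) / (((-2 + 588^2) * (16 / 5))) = -105/1382968 = 0.00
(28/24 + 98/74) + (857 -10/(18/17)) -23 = 550813/666 = 827.05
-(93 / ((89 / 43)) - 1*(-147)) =-17082/89 = -191.93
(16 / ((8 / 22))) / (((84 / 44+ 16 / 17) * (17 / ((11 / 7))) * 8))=1331/7462 = 0.18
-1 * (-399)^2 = -159201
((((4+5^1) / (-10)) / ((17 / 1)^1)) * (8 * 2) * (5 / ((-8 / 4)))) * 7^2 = 1764/17 = 103.76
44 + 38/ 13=46.92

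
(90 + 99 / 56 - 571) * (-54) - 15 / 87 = 21013231/812 = 25878.36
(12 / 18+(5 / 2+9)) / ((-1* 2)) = -73/12 = -6.08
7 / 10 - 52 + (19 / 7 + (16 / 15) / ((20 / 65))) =-1895/42 = -45.12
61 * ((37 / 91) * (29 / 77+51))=8928692/7007 = 1274.25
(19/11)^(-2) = 121/361 = 0.34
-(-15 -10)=25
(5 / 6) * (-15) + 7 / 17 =-411/34 = -12.09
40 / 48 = 5/6 = 0.83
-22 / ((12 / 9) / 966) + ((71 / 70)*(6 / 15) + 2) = -2788904/175 = -15936.59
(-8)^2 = 64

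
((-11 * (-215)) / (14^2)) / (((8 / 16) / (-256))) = -302720/49 = -6177.96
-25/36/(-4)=25/144 = 0.17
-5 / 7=-0.71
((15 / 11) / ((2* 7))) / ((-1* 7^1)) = -15/1078 = -0.01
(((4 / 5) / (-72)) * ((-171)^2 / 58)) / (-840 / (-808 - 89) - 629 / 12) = 2914353/26783095 = 0.11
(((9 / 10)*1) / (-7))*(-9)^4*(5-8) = 177147/70 = 2530.67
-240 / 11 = -21.82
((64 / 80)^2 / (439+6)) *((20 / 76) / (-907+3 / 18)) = -96/230018275 = 0.00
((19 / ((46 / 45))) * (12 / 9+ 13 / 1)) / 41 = 12255/1886 = 6.50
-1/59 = -0.02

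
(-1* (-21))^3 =9261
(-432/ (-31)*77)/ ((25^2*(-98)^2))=1188/6645625 = 0.00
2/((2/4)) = 4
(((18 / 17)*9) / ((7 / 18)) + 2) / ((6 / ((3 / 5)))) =1577/595 = 2.65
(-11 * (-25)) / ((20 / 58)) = 1595/2 = 797.50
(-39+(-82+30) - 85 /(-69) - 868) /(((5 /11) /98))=-71240708/345 = -206494.81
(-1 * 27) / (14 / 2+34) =-27/41 = -0.66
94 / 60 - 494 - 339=-24943/30 = -831.43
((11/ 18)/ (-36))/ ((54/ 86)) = -473/17496 = -0.03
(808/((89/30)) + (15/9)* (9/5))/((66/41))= 334929/1958 = 171.06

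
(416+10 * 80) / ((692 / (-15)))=-4560/173 = -26.36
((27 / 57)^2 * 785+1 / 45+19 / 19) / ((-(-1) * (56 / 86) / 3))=17678719/21660 = 816.19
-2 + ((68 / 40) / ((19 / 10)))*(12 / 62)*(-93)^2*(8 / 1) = 227626/19 = 11980.32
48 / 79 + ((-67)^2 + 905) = 426174/79 = 5394.61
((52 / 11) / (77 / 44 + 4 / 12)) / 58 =312/7975 = 0.04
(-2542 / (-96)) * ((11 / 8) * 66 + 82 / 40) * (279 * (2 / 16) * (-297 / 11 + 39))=10283661/10 = 1028366.10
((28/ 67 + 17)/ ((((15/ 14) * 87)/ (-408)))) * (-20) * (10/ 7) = 2178.24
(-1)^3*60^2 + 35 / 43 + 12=-154249/43 = -3587.19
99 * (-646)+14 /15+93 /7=-6713677/105 = -63939.78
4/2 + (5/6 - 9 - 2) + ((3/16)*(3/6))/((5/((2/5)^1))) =-9791/1200 = -8.16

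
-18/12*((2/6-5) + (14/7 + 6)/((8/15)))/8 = -31/16 = -1.94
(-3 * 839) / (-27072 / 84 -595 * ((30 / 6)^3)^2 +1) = 5873/21693458 = 0.00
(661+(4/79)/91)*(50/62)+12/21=118925673/222859 = 533.64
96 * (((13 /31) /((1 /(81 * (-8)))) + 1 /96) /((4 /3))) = -19564.67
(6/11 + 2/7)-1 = -13/77 = -0.17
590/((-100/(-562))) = 16579/5 = 3315.80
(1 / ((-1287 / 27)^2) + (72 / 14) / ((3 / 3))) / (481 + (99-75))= 736227/72287215 = 0.01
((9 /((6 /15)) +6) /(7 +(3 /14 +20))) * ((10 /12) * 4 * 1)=1330/381 = 3.49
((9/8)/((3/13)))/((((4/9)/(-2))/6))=-1053/8 = -131.62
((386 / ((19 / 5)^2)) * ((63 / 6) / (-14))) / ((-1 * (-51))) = -4825/12274 = -0.39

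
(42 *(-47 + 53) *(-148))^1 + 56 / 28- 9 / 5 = -186479/5 = -37295.80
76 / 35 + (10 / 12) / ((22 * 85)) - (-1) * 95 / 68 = 70076/19635 = 3.57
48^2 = 2304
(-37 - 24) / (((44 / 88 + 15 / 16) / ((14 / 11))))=-13664/253 = -54.01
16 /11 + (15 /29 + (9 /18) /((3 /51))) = 6681/638 = 10.47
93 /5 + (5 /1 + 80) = 518/5 = 103.60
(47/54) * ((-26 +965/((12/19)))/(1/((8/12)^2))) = 847081/1458 = 580.99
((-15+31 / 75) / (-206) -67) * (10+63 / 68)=-96037951/131325 = -731.30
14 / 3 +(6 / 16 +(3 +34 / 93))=8.41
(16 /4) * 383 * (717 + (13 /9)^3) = 804131480/729 = 1103061.02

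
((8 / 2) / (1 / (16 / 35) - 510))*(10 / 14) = -64/11375 = -0.01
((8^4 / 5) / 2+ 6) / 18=1039/45 = 23.09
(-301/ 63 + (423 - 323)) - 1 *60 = 317/9 = 35.22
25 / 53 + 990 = 52495/53 = 990.47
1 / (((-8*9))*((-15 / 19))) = 19/1080 = 0.02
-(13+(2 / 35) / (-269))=-13.00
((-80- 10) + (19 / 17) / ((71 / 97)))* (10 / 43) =-1067870/51901 = -20.58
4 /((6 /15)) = 10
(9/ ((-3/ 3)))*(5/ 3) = -15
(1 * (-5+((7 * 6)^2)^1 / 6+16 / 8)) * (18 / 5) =5238/5 = 1047.60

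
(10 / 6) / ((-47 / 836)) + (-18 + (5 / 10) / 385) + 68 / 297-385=-422525801/977130 = -432.42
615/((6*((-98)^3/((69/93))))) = -4715/58353904 = 0.00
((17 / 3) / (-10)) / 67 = -17/2010 = -0.01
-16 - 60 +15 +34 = -27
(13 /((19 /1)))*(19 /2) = 6.50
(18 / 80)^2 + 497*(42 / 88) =4175691/17600 = 237.26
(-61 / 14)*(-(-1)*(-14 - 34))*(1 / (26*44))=0.18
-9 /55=-0.16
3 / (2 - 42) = -3/40 = -0.08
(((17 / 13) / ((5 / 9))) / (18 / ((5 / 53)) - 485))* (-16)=2448/19123 = 0.13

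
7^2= 49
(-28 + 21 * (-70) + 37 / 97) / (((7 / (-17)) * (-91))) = -2469573/61789 = -39.97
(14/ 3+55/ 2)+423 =2731/6 = 455.17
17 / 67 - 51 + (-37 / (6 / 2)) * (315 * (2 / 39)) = -217730/871 = -249.98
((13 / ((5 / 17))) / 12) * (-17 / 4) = -3757/240 = -15.65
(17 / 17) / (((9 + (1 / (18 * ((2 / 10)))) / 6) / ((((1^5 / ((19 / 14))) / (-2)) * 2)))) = -1512/18563 = -0.08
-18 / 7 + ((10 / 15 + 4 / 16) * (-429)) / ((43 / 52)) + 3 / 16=-2301769/4816 = -477.94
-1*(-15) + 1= 16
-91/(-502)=91/502 = 0.18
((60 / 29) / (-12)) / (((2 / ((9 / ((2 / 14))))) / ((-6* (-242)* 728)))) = -166486320/29 = -5740907.59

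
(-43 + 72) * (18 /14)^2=2349/49 = 47.94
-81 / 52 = -1.56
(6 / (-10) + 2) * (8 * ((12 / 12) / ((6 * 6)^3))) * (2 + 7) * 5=7/648 = 0.01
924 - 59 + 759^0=866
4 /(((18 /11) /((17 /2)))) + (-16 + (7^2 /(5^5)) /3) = 134522/28125 = 4.78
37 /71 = 0.52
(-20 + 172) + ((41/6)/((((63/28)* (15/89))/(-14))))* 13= -1266676/405 = -3127.60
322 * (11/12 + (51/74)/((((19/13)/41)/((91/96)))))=418178341/67488 = 6196.34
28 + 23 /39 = 1115/39 = 28.59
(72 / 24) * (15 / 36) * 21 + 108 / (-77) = 7653/308 = 24.85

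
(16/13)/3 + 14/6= 107/39 = 2.74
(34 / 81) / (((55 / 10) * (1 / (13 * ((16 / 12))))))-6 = -12502/2673 = -4.68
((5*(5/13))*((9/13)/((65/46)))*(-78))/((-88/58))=90045/1859 = 48.44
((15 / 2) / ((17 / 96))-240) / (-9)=1120/51 = 21.96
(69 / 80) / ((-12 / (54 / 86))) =-621/13760 = -0.05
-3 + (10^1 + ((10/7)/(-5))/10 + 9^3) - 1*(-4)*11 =779.97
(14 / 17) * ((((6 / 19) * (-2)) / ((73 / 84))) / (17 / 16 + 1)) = -75264/259369 = -0.29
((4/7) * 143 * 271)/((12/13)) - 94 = 501815/21 = 23895.95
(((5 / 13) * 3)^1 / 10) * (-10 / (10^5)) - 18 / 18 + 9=2079997/260000 = 8.00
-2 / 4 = -1/2 = -0.50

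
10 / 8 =5/4 = 1.25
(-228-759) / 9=-329/3 = -109.67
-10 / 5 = -2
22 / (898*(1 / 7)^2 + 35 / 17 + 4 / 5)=91630/88237 = 1.04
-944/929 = -1.02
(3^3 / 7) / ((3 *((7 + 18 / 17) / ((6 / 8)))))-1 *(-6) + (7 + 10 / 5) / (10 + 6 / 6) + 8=630317/42196 = 14.94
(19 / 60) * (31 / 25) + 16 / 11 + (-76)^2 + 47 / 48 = 381402541/66000 = 5778.83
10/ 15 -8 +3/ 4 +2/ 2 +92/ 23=-19/12 = -1.58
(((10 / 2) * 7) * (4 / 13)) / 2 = 70/13 = 5.38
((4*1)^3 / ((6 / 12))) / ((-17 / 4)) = -512/17 = -30.12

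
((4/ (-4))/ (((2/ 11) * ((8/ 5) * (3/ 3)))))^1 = -55/16 = -3.44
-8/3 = -2.67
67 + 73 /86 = 5835/86 = 67.85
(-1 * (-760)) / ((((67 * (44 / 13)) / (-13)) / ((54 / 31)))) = -1733940/22847 = -75.89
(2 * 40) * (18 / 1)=1440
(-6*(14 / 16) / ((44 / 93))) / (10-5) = -1953/880 = -2.22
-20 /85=-4/17 = -0.24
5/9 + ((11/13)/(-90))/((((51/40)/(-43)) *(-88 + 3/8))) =0.55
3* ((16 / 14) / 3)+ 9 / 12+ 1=81/28 = 2.89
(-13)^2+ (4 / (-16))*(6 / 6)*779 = -103/4 = -25.75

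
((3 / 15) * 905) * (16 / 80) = 181/5 = 36.20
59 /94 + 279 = 26285/94 = 279.63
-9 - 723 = -732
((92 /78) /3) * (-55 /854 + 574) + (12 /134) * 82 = 779887109/3347253 = 232.99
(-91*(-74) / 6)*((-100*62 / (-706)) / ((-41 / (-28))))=292255600/43419 = 6731.05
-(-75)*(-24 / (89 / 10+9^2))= -20.02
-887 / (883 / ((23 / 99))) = -20401/87417 = -0.23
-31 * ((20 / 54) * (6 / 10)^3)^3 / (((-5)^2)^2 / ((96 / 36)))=-1984/29296875 = 0.00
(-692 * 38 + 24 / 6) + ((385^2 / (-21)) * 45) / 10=-116109/2 = -58054.50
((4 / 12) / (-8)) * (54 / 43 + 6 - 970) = 40.11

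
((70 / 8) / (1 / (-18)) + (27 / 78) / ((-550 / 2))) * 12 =-6756804/3575 = -1890.02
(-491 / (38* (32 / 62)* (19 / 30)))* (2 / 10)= -45663/5776 = -7.91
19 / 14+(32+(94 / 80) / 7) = 1341/40 = 33.52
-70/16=-35/8 = -4.38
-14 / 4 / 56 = -1/16 = -0.06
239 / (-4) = -239/4 = -59.75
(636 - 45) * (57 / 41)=33687/41 = 821.63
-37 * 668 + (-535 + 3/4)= -25250.25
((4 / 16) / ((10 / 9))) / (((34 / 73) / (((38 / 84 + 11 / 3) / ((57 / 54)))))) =340983/180880 = 1.89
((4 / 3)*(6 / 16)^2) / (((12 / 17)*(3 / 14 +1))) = 7/32 = 0.22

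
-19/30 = -0.63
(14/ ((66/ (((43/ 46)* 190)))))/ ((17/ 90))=857850/4301 = 199.45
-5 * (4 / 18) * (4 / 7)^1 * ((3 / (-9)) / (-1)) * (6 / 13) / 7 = -80/5733 = -0.01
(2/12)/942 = 1/5652 = 0.00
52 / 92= 13/23 = 0.57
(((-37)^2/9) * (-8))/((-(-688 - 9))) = -10952/6273 = -1.75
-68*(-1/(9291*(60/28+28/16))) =1904/1012719 = 0.00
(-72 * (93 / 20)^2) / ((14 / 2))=-77841/350 = -222.40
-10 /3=-3.33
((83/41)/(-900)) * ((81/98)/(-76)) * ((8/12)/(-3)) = -83/15268400 = 0.00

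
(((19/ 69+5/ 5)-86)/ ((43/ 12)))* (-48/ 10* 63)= 35356608/4945 = 7149.97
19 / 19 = 1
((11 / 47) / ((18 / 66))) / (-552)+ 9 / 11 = 699157/856152 = 0.82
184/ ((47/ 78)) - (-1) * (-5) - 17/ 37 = 521530/1739 = 299.90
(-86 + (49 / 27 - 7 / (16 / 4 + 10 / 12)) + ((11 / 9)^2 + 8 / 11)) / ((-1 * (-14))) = -1077646/180873 = -5.96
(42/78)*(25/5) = 35/13 = 2.69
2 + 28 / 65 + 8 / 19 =3522/1235 = 2.85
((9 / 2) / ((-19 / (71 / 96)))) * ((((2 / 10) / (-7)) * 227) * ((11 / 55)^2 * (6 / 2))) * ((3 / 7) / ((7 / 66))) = 14360247/26068000 = 0.55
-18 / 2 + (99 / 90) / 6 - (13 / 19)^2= -201109/21660 = -9.28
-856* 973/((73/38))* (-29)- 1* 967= 917771985/73 = 12572218.97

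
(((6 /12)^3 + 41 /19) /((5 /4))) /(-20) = -347/3800 = -0.09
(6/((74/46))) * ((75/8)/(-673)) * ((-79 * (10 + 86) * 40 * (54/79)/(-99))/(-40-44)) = 2484000/1917377 = 1.30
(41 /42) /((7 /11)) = 451/294 = 1.53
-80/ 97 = -0.82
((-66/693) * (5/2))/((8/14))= -0.42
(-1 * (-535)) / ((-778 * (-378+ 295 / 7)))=3745/1829078 = 0.00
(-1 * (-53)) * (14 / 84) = 53/6 = 8.83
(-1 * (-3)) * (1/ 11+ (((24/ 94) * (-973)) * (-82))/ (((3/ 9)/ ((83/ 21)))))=724622.06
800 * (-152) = -121600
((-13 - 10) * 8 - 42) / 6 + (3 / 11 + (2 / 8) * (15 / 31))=-152521/4092 = -37.27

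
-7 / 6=-1.17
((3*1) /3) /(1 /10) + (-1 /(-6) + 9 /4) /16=1949/192 = 10.15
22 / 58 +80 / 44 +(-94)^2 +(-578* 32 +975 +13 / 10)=-27693993/3190 = -8681.50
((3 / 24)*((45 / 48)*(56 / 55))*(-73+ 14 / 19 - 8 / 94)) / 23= -58989/157168 = -0.38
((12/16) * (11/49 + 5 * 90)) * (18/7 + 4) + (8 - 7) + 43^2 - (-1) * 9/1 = 2797483/686 = 4077.96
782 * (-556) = -434792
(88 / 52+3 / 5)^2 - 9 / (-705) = 1045982/198575 = 5.27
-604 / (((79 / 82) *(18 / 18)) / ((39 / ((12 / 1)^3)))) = -80483/5688 = -14.15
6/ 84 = 1/14 = 0.07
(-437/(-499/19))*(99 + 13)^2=104152832/499 = 208723.11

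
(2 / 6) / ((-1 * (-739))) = 1/2217 = 0.00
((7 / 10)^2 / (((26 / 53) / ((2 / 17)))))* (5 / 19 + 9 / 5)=127253/524875 = 0.24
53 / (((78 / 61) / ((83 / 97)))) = 268339/7566 = 35.47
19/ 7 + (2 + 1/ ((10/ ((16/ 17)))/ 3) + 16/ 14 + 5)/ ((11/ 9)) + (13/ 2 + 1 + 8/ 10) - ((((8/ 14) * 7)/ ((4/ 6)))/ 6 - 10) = 352221/13090 = 26.91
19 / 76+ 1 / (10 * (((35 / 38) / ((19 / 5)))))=2319/3500 = 0.66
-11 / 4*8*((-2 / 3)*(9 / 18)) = 22/3 = 7.33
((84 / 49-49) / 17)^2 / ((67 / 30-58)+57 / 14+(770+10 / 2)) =1643415/153640781 = 0.01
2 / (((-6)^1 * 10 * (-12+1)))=1/330 = 0.00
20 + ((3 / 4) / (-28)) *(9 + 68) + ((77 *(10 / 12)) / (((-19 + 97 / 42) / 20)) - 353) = -4620461/11216 = -411.95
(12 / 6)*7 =14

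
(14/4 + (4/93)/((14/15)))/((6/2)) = 513/434 = 1.18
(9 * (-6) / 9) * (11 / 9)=-7.33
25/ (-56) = -25/56 = -0.45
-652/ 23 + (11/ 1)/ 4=-2355/92 = -25.60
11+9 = 20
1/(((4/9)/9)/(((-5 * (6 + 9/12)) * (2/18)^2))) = -135/16 = -8.44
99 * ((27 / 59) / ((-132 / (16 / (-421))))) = 324/24839 = 0.01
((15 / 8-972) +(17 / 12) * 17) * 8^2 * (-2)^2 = -242186.67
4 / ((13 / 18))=72/13 = 5.54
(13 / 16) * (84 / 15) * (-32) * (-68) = 49504/5 = 9900.80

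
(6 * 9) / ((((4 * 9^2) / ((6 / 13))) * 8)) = 1/104 = 0.01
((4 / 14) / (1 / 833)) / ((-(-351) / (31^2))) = 228718/351 = 651.62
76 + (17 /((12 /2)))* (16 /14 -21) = 829/42 = 19.74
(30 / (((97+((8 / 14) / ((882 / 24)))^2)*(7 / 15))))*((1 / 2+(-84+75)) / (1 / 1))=-578580975/102707833 = -5.63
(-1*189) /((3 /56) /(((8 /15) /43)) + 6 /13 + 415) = -1100736/2444803 = -0.45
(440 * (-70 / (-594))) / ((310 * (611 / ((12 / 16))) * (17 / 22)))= 770/2897973 = 0.00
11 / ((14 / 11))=121/14 = 8.64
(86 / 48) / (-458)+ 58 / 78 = 105697/142896 = 0.74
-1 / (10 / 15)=-3/2 = -1.50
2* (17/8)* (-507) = -8619/4 = -2154.75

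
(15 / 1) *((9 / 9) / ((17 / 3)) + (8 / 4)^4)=4125/17 = 242.65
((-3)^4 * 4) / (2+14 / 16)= 2592/23 = 112.70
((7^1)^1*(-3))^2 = 441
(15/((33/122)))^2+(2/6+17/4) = 4471855/1452 = 3079.79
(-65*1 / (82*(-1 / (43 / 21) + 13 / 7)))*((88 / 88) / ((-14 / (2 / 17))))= 2795/574328 = 0.00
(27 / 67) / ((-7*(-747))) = 3/38927 = 0.00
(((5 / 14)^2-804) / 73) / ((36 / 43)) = -6775037/515088 = -13.15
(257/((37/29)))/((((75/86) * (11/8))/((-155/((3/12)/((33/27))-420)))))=635830336/10251405 = 62.02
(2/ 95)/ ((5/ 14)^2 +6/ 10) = 392/13547 = 0.03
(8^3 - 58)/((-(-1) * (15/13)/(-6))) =-11804/5 = -2360.80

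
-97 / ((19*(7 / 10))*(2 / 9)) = -4365/133 = -32.82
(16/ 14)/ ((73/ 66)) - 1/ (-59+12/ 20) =2147/2044 = 1.05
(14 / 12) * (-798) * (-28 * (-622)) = -16214296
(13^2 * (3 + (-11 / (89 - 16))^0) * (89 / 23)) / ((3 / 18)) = 360984/23 = 15694.96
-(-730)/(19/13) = 9490/19 = 499.47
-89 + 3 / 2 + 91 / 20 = -1659/20 = -82.95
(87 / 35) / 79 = 87/2765 = 0.03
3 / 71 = 0.04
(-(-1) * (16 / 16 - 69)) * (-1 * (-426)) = -28968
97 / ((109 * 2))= 97/218 = 0.44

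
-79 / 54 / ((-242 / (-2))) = -79/6534 = -0.01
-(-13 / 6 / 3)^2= -169/324 = -0.52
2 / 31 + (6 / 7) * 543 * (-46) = -4645894/217 = -21409.65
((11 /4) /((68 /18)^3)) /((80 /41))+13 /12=1.11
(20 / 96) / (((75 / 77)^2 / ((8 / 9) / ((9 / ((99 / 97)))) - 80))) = -51694951/2946375 = -17.55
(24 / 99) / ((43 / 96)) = 256/473 = 0.54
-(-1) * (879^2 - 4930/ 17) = 772351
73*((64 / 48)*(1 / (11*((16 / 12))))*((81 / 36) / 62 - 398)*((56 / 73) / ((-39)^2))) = -690865/518661 = -1.33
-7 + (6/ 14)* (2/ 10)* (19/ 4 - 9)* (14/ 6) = -157/20 = -7.85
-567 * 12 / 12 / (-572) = 567/572 = 0.99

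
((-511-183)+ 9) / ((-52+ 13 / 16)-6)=2192/183 = 11.98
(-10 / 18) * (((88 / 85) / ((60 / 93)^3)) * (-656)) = 26871482/19125 = 1405.04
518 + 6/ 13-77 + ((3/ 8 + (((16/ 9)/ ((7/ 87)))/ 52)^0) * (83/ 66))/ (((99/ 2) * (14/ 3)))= 63635111/144144 = 441.47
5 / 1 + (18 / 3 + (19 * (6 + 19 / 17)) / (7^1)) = 30.32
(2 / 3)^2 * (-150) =-66.67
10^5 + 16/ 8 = 100002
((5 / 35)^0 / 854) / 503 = 1/429562 = 0.00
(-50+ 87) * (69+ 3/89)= 227328/89 = 2554.25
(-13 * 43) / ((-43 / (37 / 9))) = 481/9 = 53.44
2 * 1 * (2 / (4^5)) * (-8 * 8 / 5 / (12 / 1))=-1/240 = 0.00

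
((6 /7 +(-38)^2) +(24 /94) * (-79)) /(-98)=-234361/16121 = -14.54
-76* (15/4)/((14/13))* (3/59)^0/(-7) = 3705/98 = 37.81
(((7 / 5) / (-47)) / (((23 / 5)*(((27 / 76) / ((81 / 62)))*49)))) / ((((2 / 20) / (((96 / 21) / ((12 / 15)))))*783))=-15200/428572179 = 0.00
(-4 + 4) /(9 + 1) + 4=4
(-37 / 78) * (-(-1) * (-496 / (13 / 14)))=128464/507 = 253.38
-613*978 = -599514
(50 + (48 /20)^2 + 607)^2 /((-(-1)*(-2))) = -274531761/1250 = -219625.41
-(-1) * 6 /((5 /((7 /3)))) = 2.80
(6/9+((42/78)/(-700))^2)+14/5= 17576003/5070000 = 3.47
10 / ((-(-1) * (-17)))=-10/17 = -0.59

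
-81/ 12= -6.75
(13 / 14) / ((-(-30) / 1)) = 13/420 = 0.03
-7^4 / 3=-2401/3 = -800.33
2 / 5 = 0.40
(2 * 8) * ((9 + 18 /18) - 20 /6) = 320/3 = 106.67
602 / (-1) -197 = -799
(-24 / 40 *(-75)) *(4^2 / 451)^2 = 11520/203401 = 0.06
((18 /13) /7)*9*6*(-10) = -9720/91 = -106.81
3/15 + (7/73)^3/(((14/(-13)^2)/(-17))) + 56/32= 1.77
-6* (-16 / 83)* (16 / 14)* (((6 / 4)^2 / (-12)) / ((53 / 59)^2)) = -0.31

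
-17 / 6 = -2.83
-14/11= -1.27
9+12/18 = 29/3 = 9.67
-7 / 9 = -0.78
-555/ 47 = -11.81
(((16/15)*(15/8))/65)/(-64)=-1/2080 = 0.00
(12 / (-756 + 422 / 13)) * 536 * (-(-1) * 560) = -23412480/4703 = -4978.20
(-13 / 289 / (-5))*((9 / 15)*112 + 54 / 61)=0.61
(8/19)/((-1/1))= -8/19 = -0.42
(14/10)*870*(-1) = -1218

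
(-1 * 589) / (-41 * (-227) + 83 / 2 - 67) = -62/977 = -0.06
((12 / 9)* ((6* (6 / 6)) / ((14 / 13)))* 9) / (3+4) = 468/49 = 9.55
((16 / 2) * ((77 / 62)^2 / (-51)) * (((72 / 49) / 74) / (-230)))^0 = 1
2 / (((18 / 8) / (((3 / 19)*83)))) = 664/57 = 11.65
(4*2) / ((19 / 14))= 112/19 = 5.89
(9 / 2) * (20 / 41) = 90/41 = 2.20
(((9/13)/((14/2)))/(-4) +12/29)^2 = 16867449/111429136 = 0.15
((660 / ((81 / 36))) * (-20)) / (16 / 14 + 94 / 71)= -4373600/1839 = -2378.25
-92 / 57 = -1.61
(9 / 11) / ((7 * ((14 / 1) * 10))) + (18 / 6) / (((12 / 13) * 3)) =1.08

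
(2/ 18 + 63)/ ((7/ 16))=9088/63 = 144.25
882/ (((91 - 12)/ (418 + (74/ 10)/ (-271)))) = 499523346/107045 = 4666.48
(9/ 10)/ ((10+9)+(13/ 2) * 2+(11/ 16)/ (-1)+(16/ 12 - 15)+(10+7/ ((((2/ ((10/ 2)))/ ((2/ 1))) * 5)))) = 0.03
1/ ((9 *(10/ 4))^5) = 32/184528125 = 0.00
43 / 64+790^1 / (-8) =-6277/64 = -98.08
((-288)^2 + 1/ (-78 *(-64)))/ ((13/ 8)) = 414056449/8112 = 51042.46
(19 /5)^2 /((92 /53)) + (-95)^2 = 20776633/2300 = 9033.32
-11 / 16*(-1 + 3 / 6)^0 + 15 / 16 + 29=117/4 = 29.25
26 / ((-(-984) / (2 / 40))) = 13/9840 = 0.00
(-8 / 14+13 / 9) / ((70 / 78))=143/147 = 0.97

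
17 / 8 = 2.12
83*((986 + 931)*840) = 133653240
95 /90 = 19/18 = 1.06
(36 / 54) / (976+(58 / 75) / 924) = 23100/33818429 = 0.00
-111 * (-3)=333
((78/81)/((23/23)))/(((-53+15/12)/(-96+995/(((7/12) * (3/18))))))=-2460224/13041 = -188.65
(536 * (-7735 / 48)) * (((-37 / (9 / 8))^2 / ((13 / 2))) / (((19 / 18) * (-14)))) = 972657.15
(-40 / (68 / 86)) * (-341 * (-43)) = -12610180/17 = -741775.29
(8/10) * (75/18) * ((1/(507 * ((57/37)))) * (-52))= -1480/6669 = -0.22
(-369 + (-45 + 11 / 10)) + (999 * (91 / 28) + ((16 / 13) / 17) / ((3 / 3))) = 2833.92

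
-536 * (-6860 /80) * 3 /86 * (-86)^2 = 11858196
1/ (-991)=-1/991 = 0.00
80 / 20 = 4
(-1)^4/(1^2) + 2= 3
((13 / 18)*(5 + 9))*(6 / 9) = 182/27 = 6.74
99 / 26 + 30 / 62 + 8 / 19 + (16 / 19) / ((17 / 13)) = 1394521/260338 = 5.36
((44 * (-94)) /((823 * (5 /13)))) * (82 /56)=-551122/28805 = -19.13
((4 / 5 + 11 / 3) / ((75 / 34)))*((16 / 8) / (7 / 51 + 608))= 0.01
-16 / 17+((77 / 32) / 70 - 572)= -572.91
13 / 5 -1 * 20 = -87/5 = -17.40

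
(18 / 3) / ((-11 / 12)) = -6.55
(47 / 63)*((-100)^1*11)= -51700/63 = -820.63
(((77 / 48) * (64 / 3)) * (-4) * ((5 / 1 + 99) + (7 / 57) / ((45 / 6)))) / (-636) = 516824/23085 = 22.39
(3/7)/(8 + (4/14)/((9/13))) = 27/530 = 0.05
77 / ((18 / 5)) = 385/18 = 21.39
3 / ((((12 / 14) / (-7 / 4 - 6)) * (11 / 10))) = -1085/44 = -24.66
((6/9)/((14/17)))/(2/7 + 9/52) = 884/501 = 1.76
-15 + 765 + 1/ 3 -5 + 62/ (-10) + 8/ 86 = 476801/645 = 739.23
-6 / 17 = -0.35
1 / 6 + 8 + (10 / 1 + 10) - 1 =163/6 = 27.17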